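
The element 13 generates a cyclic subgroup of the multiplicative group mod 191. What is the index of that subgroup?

2

ord(13) | φ(191) = 191 − 1 = 190 = 2 · 5 · 19.
Divisors of 190: 1, 2, 5, 10, 19, 38, 95, 190.
Check 13^d mod 191 for each divisor in increasing order:
13^1 ≡ 13 (mod 191)
13^2 ≡ 169 (mod 191)
13^5 ≡ 180 (mod 191)
13^10 ≡ 121 (mod 191)
13^19 ≡ 39 (mod 191)
13^38 ≡ 184 (mod 191)
13^95 ≡ 1 (mod 191) ✓
The order of 13 is 95, so the subgroup it generates has 95 elements.
[(Z/191Z)^× : ⟨13⟩] = 190/95 = 2.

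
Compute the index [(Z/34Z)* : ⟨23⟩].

1

The order of 23 must divide φ(34) = φ(2)·φ(17) = 1·16 = 16 = 2^4.
Divisors of 16: 1, 2, 4, 8, 16.
Compute 23^d (mod 34) for the divisors d until we hit 1:
23^1 ≡ 23 (mod 34)
23^2 ≡ 19 (mod 34)
23^4 ≡ 21 (mod 34)
23^8 ≡ 33 (mod 34)
23^16 ≡ 1 (mod 34) ✓
The order of 23 is 16, so the subgroup it generates has 16 elements.
The index is φ(34) / ord(23) = 16 / 16 = 1.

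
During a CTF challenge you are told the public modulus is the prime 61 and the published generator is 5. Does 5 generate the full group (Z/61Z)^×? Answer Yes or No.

No

φ(61) = 61 − 1 = 60 = 2^2 · 3 · 5.
Test 5^(60/q) mod 61 for each prime factor q of 60:
5^30 ≡ 1 (mod 61)  [q = 2: ≡ 1 ✗]
5^20 ≡ 47 (mod 61)  [q = 3: ≢ 1 ✓]
5^12 ≡ 20 (mod 61)  [q = 5: ≢ 1 ✓]
The check at q = 2 fails, so 5 generates a proper subgroup.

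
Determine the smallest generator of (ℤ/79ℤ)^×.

φ(79) = 79 − 1 = 78 = 2 · 3 · 13.
g is a primitive root iff g^(78/q) ≢ 1 (mod 79) for each prime q ∈ {2, 3, 13}.
g = 2: 2^39 ≡ 1 — hits 1, so not a primitive root.
g = 3: 3^39 ≡ 78; 3^26 ≡ 23; 3^6 ≡ 18 — none is 1, so 3 is a primitive root.
So 3 is the smallest generator of (Z/79Z)^×.

3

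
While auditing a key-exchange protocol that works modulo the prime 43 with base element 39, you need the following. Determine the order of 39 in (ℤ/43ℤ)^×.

14

Since 39 ∈ (Z/43Z)^×, its order divides φ(43) = 43 − 1 = 42 = 2 · 3 · 7.
Divisors of 42: 1, 2, 3, 6, 7, 14, 21, 42.
Compute 39^d (mod 43) for the divisors d until we hit 1:
39^1 ≡ 39 (mod 43)
39^2 ≡ 16 (mod 43)
39^3 ≡ 22 (mod 43)
39^6 ≡ 11 (mod 43)
39^7 ≡ 42 (mod 43)
39^14 ≡ 1 (mod 43) ✓
Therefore the multiplicative order of 39 modulo 43 is 14.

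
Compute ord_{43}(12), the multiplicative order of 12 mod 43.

42

ord(12) | φ(43) = 43 − 1 = 42 = 2 · 3 · 7.
Divisors of 42: 1, 2, 3, 6, 7, 14, 21, 42.
Compute 12^d (mod 43) for the divisors d until we hit 1:
12^1 ≡ 12 (mod 43)
12^2 ≡ 15 (mod 43)
12^3 ≡ 8 (mod 43)
12^6 ≡ 21 (mod 43)
12^7 ≡ 37 (mod 43)
12^14 ≡ 36 (mod 43)
12^21 ≡ 42 (mod 43)
12^42 ≡ 1 (mod 43) ✓
Hence ord(12) = 42.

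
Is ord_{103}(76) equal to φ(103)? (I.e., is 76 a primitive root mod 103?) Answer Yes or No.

φ(103) = 103 − 1 = 102 = 2 · 3 · 17.
76 is a primitive root mod 103 iff 76^(φ(103)/q) ≢ 1 for every prime q | φ(103), i.e. q ∈ {2, 3, 17}.
76^51 ≡ 1 (mod 103)  [q = 2: ≡ 1 ✗]
76^34 ≡ 1 (mod 103)  [q = 3: ≡ 1 ✗]
76^6 ≡ 100 (mod 103)  [q = 17: ≢ 1 ✓]
The check at q = 2 fails, so 76 generates a proper subgroup.

No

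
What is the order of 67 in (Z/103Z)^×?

102

The order of 67 must divide φ(103) = 103 − 1 = 102 = 2 · 3 · 17.
Divisors of 102: 1, 2, 3, 6, 17, 34, 51, 102.
Compute 67^d (mod 103) for the divisors d until we hit 1:
67^1 ≡ 67 (mod 103)
67^2 ≡ 60 (mod 103)
67^3 ≡ 3 (mod 103)
67^6 ≡ 9 (mod 103)
67^17 ≡ 57 (mod 103)
67^34 ≡ 56 (mod 103)
67^51 ≡ 102 (mod 103)
67^102 ≡ 1 (mod 103) ✓
So ord_103(67) = 102.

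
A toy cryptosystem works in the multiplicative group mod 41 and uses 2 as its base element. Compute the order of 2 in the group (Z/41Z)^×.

ord(2) | φ(41) = 41 − 1 = 40 = 2^3 · 5.
Divisors of 40: 1, 2, 4, 5, 8, 10, 20, 40.
Compute 2^d (mod 41) for the divisors d until we hit 1:
2^1 ≡ 2 (mod 41)
2^2 ≡ 4 (mod 41)
2^4 ≡ 16 (mod 41)
2^5 ≡ 32 (mod 41)
2^8 ≡ 10 (mod 41)
2^10 ≡ 40 (mod 41)
2^20 ≡ 1 (mod 41) ✓
Hence ord(2) = 20.

20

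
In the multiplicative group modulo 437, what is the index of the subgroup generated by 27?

6

By Lagrange's theorem, ord_437(27) divides φ(437) = φ(19·23) = (19−1)·(23−1) = 18·22 = 396 = 2^2 · 3^2 · 11.
Divisors of 396: 1, 2, 3, 4, 6, 9, 11, 12, 18, 22, 33, 36, 44, 66, 99, 132, 198, 396.
Check 27^d mod 437 for each divisor in increasing order:
27^1 ≡ 27 (mod 437)
27^2 ≡ 292 (mod 437)
27^3 ≡ 18 (mod 437)
27^4 ≡ 49 (mod 437)
27^6 ≡ 324 (mod 437)
27^9 ≡ 151 (mod 437)
27^11 ≡ 392 (mod 437)
27^12 ≡ 96 (mod 437)
27^18 ≡ 77 (mod 437)
27^22 ≡ 277 (mod 437)
27^33 ≡ 208 (mod 437)
27^36 ≡ 248 (mod 437)
27^44 ≡ 254 (mod 437)
27^66 ≡ 1 (mod 437) ✓
Thus |⟨27⟩| = ord(27) = 66.
Index = |(Z/437Z)^×| / |⟨27⟩| = 396 / 66 = 6.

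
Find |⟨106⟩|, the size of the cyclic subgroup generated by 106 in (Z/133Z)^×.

3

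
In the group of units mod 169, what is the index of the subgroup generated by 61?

By Lagrange's theorem, ord_169(61) divides φ(169) = φ(13^2) = 13·(13−1) = 156 = 2^2 · 3 · 13.
Divisors of 156: 1, 2, 3, 4, 6, 12, 13, 26, 39, 52, 78, 156.
Evaluate successive powers at the divisors of 156:
61^1 ≡ 61 (mod 169)
61^2 ≡ 3 (mod 169)
61^3 ≡ 14 (mod 169)
61^4 ≡ 9 (mod 169)
61^6 ≡ 27 (mod 169)
61^12 ≡ 53 (mod 169)
61^13 ≡ 22 (mod 169)
61^26 ≡ 146 (mod 169)
61^39 ≡ 1 (mod 169) ✓
So ord_169(61) = 39, hence |⟨61⟩| = 39.
The index is φ(169) / ord(61) = 156 / 39 = 4.

4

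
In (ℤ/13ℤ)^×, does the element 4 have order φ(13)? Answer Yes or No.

No

φ(13) = 13 − 1 = 12 = 2^2 · 3.
4 is a primitive root mod 13 iff 4^(φ(13)/q) ≢ 1 for every prime q | φ(13), i.e. q ∈ {2, 3}.
4^6 ≡ 1 (mod 13)  [q = 2: ≡ 1 ✗]
4^4 ≡ 9 (mod 13)  [q = 3: ≢ 1 ✓]
Since 4^6 ≡ 1, the order of 4 divides 6 < 12, so 4 is not a primitive root.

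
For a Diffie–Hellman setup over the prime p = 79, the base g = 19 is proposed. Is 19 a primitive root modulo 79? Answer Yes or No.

No

φ(79) = 79 − 1 = 78 = 2 · 3 · 13.
Test 19^(78/q) mod 79 for each prime factor q of 78:
19^39 ≡ 1 (mod 79)  [q = 2: ≡ 1 ✗]
19^26 ≡ 55 (mod 79)  [q = 3: ≢ 1 ✓]
19^6 ≡ 38 (mod 79)  [q = 13: ≢ 1 ✓]
The check at q = 2 fails, so 19 generates a proper subgroup.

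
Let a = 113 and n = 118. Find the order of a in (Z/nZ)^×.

By Lagrange's theorem, ord_118(113) divides φ(118) = φ(2)·φ(59) = 1·58 = 58 = 2 · 29.
Divisors of 58: 1, 2, 29, 58.
Evaluate successive powers at the divisors of 58:
113^1 ≡ 113 (mod 118)
113^2 ≡ 25 (mod 118)
113^29 ≡ 117 (mod 118)
113^58 ≡ 1 (mod 118) ✓
The smallest such exponent is 58, so the order of 113 is 58.

58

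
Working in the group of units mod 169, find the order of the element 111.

156

By Lagrange's theorem, ord_169(111) divides φ(169) = φ(13^2) = 13·(13−1) = 156 = 2^2 · 3 · 13.
Divisors of 156: 1, 2, 3, 4, 6, 12, 13, 26, 39, 52, 78, 156.
Check 111^d mod 169 for each divisor in increasing order:
111^1 ≡ 111 (mod 169)
111^2 ≡ 153 (mod 169)
111^3 ≡ 83 (mod 169)
111^4 ≡ 87 (mod 169)
111^6 ≡ 129 (mod 169)
111^12 ≡ 79 (mod 169)
111^13 ≡ 150 (mod 169)
111^26 ≡ 23 (mod 169)
111^39 ≡ 70 (mod 169)
111^52 ≡ 22 (mod 169)
111^78 ≡ 168 (mod 169)
111^156 ≡ 1 (mod 169) ✓
So ord_169(111) = 156.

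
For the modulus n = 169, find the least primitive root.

φ(169) = φ(13^2) = 13·(13−1) = 156 = 2^2 · 3 · 13.
Test candidates g = 2, 3, … against the prime factors q ∈ {2, 3, 13} of φ(169): g is a generator iff g^(156/q) ≢ 1 for every such q.
g = 2: 2^78 ≡ 168; 2^52 ≡ 146; 2^12 ≡ 40 — none is 1, so 2 is a primitive root.
Hence the least primitive root of 169 is 2.

2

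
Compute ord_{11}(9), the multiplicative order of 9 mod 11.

5

By Lagrange's theorem, ord_11(9) divides φ(11) = 11 − 1 = 10 = 2 · 5.
Divisors of 10: 1, 2, 5, 10.
Check 9^d mod 11 for each divisor in increasing order:
9^1 ≡ 9
9^2 ≡ 4
9^5 ≡ 1
So ord_11(9) = 5.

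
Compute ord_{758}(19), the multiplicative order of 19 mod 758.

Since 19 ∈ (Z/758Z)^×, its order divides φ(758) = φ(2)·φ(379) = 1·378 = 378 = 2 · 3^3 · 7.
Divisors of 378: 1, 2, 3, 6, 7, 9, 14, 18, 21, 27, 42, 54, 63, 126, 189, 378.
Evaluate successive powers at the divisors of 378:
19^1 ≡ 19 (mod 758)
19^2 ≡ 361 (mod 758)
19^3 ≡ 37 (mod 758)
19^6 ≡ 611 (mod 758)
19^7 ≡ 239 (mod 758)
19^9 ≡ 625 (mod 758)
19^14 ≡ 271 (mod 758)
19^18 ≡ 255 (mod 758)
19^21 ≡ 339 (mod 758)
19^27 ≡ 195 (mod 758)
19^42 ≡ 463 (mod 758)
19^54 ≡ 125 (mod 758)
19^63 ≡ 51 (mod 758)
19^126 ≡ 327 (mod 758)
19^189 ≡ 1 (mod 758) ✓
Hence ord(19) = 189.

189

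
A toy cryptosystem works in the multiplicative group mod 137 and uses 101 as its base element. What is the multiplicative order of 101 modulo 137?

68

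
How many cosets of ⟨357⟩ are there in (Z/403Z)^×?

By Lagrange's theorem, ord_403(357) divides φ(403) = φ(13·31) = (13−1)·(31−1) = 12·30 = 360 = 2^3 · 3^2 · 5.
Divisors of 360: 1, 2, 3, 4, 5, 6, 8, 9, 10, 12, 15, 18, 20, 24, 30, 36, 40, 45, 60, 72, 90, 120, 180, 360.
Test each divisor d:
357^1 ≡ 357 (mod 403)
357^2 ≡ 101 (mod 403)
357^3 ≡ 190 (mod 403)
357^4 ≡ 126 (mod 403)
357^5 ≡ 249 (mod 403)
357^6 ≡ 233 (mod 403)
357^8 ≡ 159 (mod 403)
357^9 ≡ 343 (mod 403)
357^10 ≡ 342 (mod 403)
357^12 ≡ 287 (mod 403)
357^15 ≡ 125 (mod 403)
357^18 ≡ 376 (mod 403)
357^20 ≡ 94 (mod 403)
357^24 ≡ 157 (mod 403)
357^30 ≡ 311 (mod 403)
357^36 ≡ 326 (mod 403)
357^40 ≡ 373 (mod 403)
357^45 ≡ 187 (mod 403)
357^60 ≡ 1 (mod 403) ✓
So ord_403(357) = 60, hence |⟨357⟩| = 60.
[(Z/403Z)^× : ⟨357⟩] = 360/60 = 6.

6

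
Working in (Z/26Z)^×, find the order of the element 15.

12

ord(15) | φ(26) = φ(2)·φ(13) = 1·12 = 12 = 2^2 · 3.
Divisors of 12: 1, 2, 3, 4, 6, 12.
Test each divisor d:
15^1 ≡ 15
15^2 ≡ 17
15^3 ≡ 21
15^4 ≡ 3
15^6 ≡ 25
15^12 ≡ 1
The smallest such exponent is 12, so the order of 15 is 12.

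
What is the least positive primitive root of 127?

φ(127) = 127 − 1 = 126 = 2 · 3^2 · 7.
g is a primitive root iff g^(126/q) ≢ 1 (mod 127) for each prime q ∈ {2, 3, 7}.
g = 2: 2^63 ≡ 1 — hits 1, so not a primitive root.
g = 3: 3^63 ≡ 126; 3^42 ≡ 107; 3^18 ≡ 4 — none is 1, so 3 is a primitive root.
The smallest primitive root modulo 127 is 3.

3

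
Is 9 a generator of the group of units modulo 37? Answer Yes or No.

φ(37) = 37 − 1 = 36 = 2^2 · 3^2.
An element g generates (Z/37Z)^× iff g^(36/q) ≢ 1 (mod 37) for each prime q ∈ {2, 3}.
9^18 ≡ 1 (mod 37)  [q = 2: ≡ 1 ✗]
9^12 ≡ 26 (mod 37)  [q = 3: ≢ 1 ✓]
The check at q = 2 fails, so 9 generates a proper subgroup.

No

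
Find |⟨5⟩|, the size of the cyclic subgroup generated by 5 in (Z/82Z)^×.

Since 5 ∈ (Z/82Z)^×, its order divides φ(82) = φ(2)·φ(41) = 1·40 = 40 = 2^3 · 5.
Divisors of 40: 1, 2, 4, 5, 8, 10, 20, 40.
Compute 5^d (mod 82) for the divisors d until we hit 1:
5^1 ≡ 5
5^2 ≡ 25
5^4 ≡ 51
5^5 ≡ 9
5^8 ≡ 59
5^10 ≡ 81
5^20 ≡ 1
The smallest such exponent is 20, so the order of 5 is 20.

20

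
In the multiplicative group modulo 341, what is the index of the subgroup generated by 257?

Since 257 ∈ (Z/341Z)^×, its order divides φ(341) = φ(11·31) = (11−1)·(31−1) = 10·30 = 300 = 2^2 · 3 · 5^2.
Divisors of 300: 1, 2, 3, 4, 5, 6, 10, 12, 15, 20, 25, 30, 50, 60, 75, 100, 150, 300.
Compute 257^d (mod 341) for the divisors d until we hit 1:
257^1 ≡ 257
257^2 ≡ 236
257^3 ≡ 295
257^4 ≡ 113
257^5 ≡ 56
257^6 ≡ 70
257^10 ≡ 67
257^12 ≡ 126
257^15 ≡ 1
So ord_341(257) = 15, hence |⟨257⟩| = 15.
[(Z/341Z)^× : ⟨257⟩] = 300/15 = 20.

20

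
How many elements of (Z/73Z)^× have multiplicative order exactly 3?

φ(73) = 73 − 1 = 72 = 2^3 · 3^2.
In a cyclic group of order 72, there are φ(d) elements of order d for each divisor d of 72, and zero for non-divisors.
3 | 72, and φ(3) = 3 − 1 = 2.

2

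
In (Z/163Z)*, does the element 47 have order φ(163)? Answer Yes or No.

No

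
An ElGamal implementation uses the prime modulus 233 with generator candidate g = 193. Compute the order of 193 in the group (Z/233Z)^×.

232

By Lagrange's theorem, ord_233(193) divides φ(233) = 233 − 1 = 232 = 2^3 · 29.
Divisors of 232: 1, 2, 4, 8, 29, 58, 116, 232.
Test each divisor d:
193^1 ≡ 193 (mod 233)
193^2 ≡ 202 (mod 233)
193^4 ≡ 29 (mod 233)
193^8 ≡ 142 (mod 233)
193^29 ≡ 221 (mod 233)
193^58 ≡ 144 (mod 233)
193^116 ≡ 232 (mod 233)
193^232 ≡ 1 (mod 233) ✓
Therefore the multiplicative order of 193 modulo 233 is 232.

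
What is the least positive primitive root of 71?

7

φ(71) = 71 − 1 = 70 = 2 · 5 · 7.
g is a primitive root iff g^(70/q) ≢ 1 (mod 71) for each prime q ∈ {2, 5, 7}.
g = 2: 2^35 ≡ 1 — hits 1, so not a primitive root.
g = 3: 3^35 ≡ 1 — hits 1, so not a primitive root.
g = 4: 4^35 ≡ 1 — hits 1, so not a primitive root.
g = 5: 5^35 ≡ 1 — hits 1, so not a primitive root.
g = 6: 6^35 ≡ 1 — hits 1, so not a primitive root.
g = 7: 7^35 ≡ 70; 7^14 ≡ 54; 7^10 ≡ 45 — none is 1, so 7 is a primitive root.
So 7 is the smallest generator of (Z/71Z)^×.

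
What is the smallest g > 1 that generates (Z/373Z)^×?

φ(373) = 373 − 1 = 372 = 2^2 · 3 · 31.
Test candidates g = 2, 3, … against the prime factors q ∈ {2, 3, 31} of φ(373): g is a generator iff g^(372/q) ≢ 1 for every such q.
g = 2: 2^186 ≡ 372; 2^124 ≡ 284; 2^12 ≡ 366 — none is 1, so 2 is a primitive root.
The smallest primitive root modulo 373 is 2.

2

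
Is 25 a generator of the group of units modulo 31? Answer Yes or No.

φ(31) = 31 − 1 = 30 = 2 · 3 · 5.
25 is a primitive root mod 31 iff 25^(φ(31)/q) ≢ 1 for every prime q | φ(31), i.e. q ∈ {2, 3, 5}.
25^15 ≡ 1 (mod 31)  [q = 2: ≡ 1 ✗]
25^10 ≡ 25 (mod 31)  [q = 3: ≢ 1 ✓]
25^6 ≡ 1 (mod 31)  [q = 5: ≡ 1 ✗]
Since 25^15 ≡ 1, the order of 25 divides 15 < 30, so 25 is not a primitive root.

No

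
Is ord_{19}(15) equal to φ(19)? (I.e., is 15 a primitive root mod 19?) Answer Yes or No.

Yes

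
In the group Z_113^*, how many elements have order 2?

1

φ(113) = 113 − 1 = 112 = 2^4 · 7.
In a cyclic group of order 112, there are φ(d) elements of order d for each divisor d of 112, and zero for non-divisors.
2 | 112, and φ(2) = 2 − 1 = 1.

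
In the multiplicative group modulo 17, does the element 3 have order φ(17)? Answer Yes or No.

Yes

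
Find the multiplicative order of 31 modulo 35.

The order of 31 must divide φ(35) = φ(5·7) = (5−1)·(7−1) = 4·6 = 24 = 2^3 · 3.
Divisors of 24: 1, 2, 3, 4, 6, 8, 12, 24.
Evaluate successive powers at the divisors of 24:
31^1 ≡ 31 (mod 35)
31^2 ≡ 16 (mod 35)
31^3 ≡ 6 (mod 35)
31^4 ≡ 11 (mod 35)
31^6 ≡ 1 (mod 35) ✓
Therefore the multiplicative order of 31 modulo 35 is 6.

6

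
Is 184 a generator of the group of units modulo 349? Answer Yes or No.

φ(349) = 349 − 1 = 348 = 2^2 · 3 · 29.
It suffices to check that the order of 184 is not a proper divisor of 348: compute 184^(348/q) for q ∈ {2, 3, 29}.
184^174 ≡ 348 (mod 349)  [q = 2: ≢ 1 ✓]
184^116 ≡ 226 (mod 349)  [q = 3: ≢ 1 ✓]
184^12 ≡ 31 (mod 349)  [q = 29: ≢ 1 ✓]
All checks pass, so 184 has order 348 and is a primitive root modulo 349.

Yes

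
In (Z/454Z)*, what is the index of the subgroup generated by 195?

By Lagrange's theorem, ord_454(195) divides φ(454) = φ(2)·φ(227) = 1·226 = 226 = 2 · 113.
Divisors of 226: 1, 2, 113, 226.
Test each divisor d:
195^1 ≡ 195 (mod 454)
195^2 ≡ 343 (mod 454)
195^113 ≡ 1 (mod 454) ✓
The order of 195 is 113, so the subgroup it generates has 113 elements.
The index is φ(454) / ord(195) = 226 / 113 = 2.

2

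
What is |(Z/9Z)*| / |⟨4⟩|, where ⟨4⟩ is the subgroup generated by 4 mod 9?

The order of 4 must divide φ(9) = φ(3^2) = 3·(3−1) = 6 = 2 · 3.
Divisors of 6: 1, 2, 3, 6.
Compute 4^d (mod 9) for the divisors d until we hit 1:
4^1 ≡ 4
4^2 ≡ 7
4^3 ≡ 1
So ord_9(4) = 3, hence |⟨4⟩| = 3.
The index is φ(9) / ord(4) = 6 / 3 = 2.

2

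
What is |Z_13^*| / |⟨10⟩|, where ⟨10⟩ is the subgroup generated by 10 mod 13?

Since 10 ∈ (Z/13Z)^×, its order divides φ(13) = 13 − 1 = 12 = 2^2 · 3.
Divisors of 12: 1, 2, 3, 4, 6, 12.
Evaluate successive powers at the divisors of 12:
10^1 ≡ 10 (mod 13)
10^2 ≡ 9 (mod 13)
10^3 ≡ 12 (mod 13)
10^4 ≡ 3 (mod 13)
10^6 ≡ 1 (mod 13) ✓
Thus |⟨10⟩| = ord(10) = 6.
Index = |(Z/13Z)^×| / |⟨10⟩| = 12 / 6 = 2.

2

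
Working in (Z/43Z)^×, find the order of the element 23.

By Lagrange's theorem, ord_43(23) divides φ(43) = 43 − 1 = 42 = 2 · 3 · 7.
Divisors of 42: 1, 2, 3, 6, 7, 14, 21, 42.
Compute 23^d (mod 43) for the divisors d until we hit 1:
23^1 ≡ 23 (mod 43)
23^2 ≡ 13 (mod 43)
23^3 ≡ 41 (mod 43)
23^6 ≡ 4 (mod 43)
23^7 ≡ 6 (mod 43)
23^14 ≡ 36 (mod 43)
23^21 ≡ 1 (mod 43) ✓
Hence ord(23) = 21.

21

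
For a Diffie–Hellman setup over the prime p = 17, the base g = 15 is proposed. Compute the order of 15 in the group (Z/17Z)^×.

8

Since 15 ∈ (Z/17Z)^×, its order divides φ(17) = 17 − 1 = 16 = 2^4.
Divisors of 16: 1, 2, 4, 8, 16.
Check 15^d mod 17 for each divisor in increasing order:
15^1 ≡ 15 (mod 17)
15^2 ≡ 4 (mod 17)
15^4 ≡ 16 (mod 17)
15^8 ≡ 1 (mod 17) ✓
The smallest such exponent is 8, so the order of 15 is 8.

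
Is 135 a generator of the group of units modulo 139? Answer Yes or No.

φ(139) = 139 − 1 = 138 = 2 · 3 · 23.
It suffices to check that the order of 135 is not a proper divisor of 138: compute 135^(138/q) for q ∈ {2, 3, 23}.
135^69 ≡ 138 (mod 139)  [q = 2: ≢ 1 ✓]
135^46 ≡ 42 (mod 139)  [q = 3: ≢ 1 ✓]
135^6 ≡ 65 (mod 139)  [q = 23: ≢ 1 ✓]
Every test exponent gives a nontrivial residue, hence 135 generates the full group.

Yes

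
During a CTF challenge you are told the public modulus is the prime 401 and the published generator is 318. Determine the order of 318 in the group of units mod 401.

Since 318 ∈ (Z/401Z)^×, its order divides φ(401) = 401 − 1 = 400 = 2^4 · 5^2.
Divisors of 400: 1, 2, 4, 5, 8, 10, 16, 20, 25, 40, 50, 80, 100, 200, 400.
Evaluate successive powers at the divisors of 400:
318^1 ≡ 318
318^2 ≡ 72
318^4 ≡ 372
318^5 ≡ 1
The smallest such exponent is 5, so the order of 318 is 5.

5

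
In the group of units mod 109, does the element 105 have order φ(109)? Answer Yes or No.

φ(109) = 109 − 1 = 108 = 2^2 · 3^3.
It suffices to check that the order of 105 is not a proper divisor of 108: compute 105^(108/q) for q ∈ {2, 3}.
105^54 ≡ 1 (mod 109)  [q = 2: ≡ 1 ✗]
105^36 ≡ 1 (mod 109)  [q = 3: ≡ 1 ✗]
105^54 ≡ 1 shows ord(105) | 54, strictly less than φ(109); not a primitive root.

No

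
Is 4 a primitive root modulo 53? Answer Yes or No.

φ(53) = 53 − 1 = 52 = 2^2 · 13.
An element g generates (Z/53Z)^× iff g^(52/q) ≢ 1 (mod 53) for each prime q ∈ {2, 13}.
4^26 ≡ 1 (mod 53)  [q = 2: ≡ 1 ✗]
4^4 ≡ 44 (mod 53)  [q = 13: ≢ 1 ✓]
Since 4^26 ≡ 1, the order of 4 divides 26 < 52, so 4 is not a primitive root.

No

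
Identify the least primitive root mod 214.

φ(214) = φ(2)·φ(107) = 1·106 = 106 = 2 · 53.
Test candidates g = 2, 3, … against the prime factors q ∈ {2, 53} of φ(214): g is a generator iff g^(106/q) ≢ 1 for every such q.
g = 2: gcd(2, 214) = 2 > 1, not a unit — skip.
g = 3: 3^53 ≡ 1 — hits 1, so not a primitive root.
g = 4: gcd(4, 214) = 2 > 1, not a unit — skip.
g = 5: 5^53 ≡ 213; 5^2 ≡ 25 — none is 1, so 5 is a primitive root.
Hence the least primitive root of 214 is 5.

5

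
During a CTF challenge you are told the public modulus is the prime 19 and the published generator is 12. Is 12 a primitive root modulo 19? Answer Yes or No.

No

φ(19) = 19 − 1 = 18 = 2 · 3^2.
Test 12^(18/q) mod 19 for each prime factor q of 18:
12^9 ≡ 18 (mod 19)  [q = 2: ≢ 1 ✓]
12^6 ≡ 1 (mod 19)  [q = 3: ≡ 1 ✗]
Since 12^6 ≡ 1, the order of 12 divides 6 < 18, so 12 is not a primitive root.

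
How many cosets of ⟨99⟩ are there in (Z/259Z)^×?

12

The order of 99 must divide φ(259) = φ(7·37) = (7−1)·(37−1) = 6·36 = 216 = 2^3 · 3^3.
Divisors of 216: 1, 2, 3, 4, 6, 8, 9, 12, 18, 24, 27, 36, 54, 72, 108, 216.
Evaluate successive powers at the divisors of 216:
99^1 ≡ 99
99^2 ≡ 218
99^3 ≡ 85
99^4 ≡ 127
99^6 ≡ 232
99^8 ≡ 71
99^9 ≡ 36
99^12 ≡ 211
99^18 ≡ 1
Thus |⟨99⟩| = ord(99) = 18.
[(Z/259Z)^× : ⟨99⟩] = 216/18 = 12.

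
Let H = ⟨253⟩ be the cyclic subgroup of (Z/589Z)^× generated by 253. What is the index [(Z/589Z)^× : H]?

60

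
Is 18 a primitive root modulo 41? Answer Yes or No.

φ(41) = 41 − 1 = 40 = 2^3 · 5.
It suffices to check that the order of 18 is not a proper divisor of 40: compute 18^(40/q) for q ∈ {2, 5}.
18^20 ≡ 1 (mod 41)  [q = 2: ≡ 1 ✗]
18^8 ≡ 10 (mod 41)  [q = 5: ≢ 1 ✓]
18^20 ≡ 1 shows ord(18) | 20, strictly less than φ(41); not a primitive root.

No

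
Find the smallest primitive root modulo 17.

3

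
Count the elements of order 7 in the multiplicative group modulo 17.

φ(17) = 17 − 1 = 16 = 2^4.
In a cyclic group of order 16, there are φ(d) elements of order d for each divisor d of 16, and zero for non-divisors.
Since 7 ∤ 16, the count is 0.

0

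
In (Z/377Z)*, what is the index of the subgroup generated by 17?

By Lagrange's theorem, ord_377(17) divides φ(377) = φ(13·29) = (13−1)·(29−1) = 12·28 = 336 = 2^4 · 3 · 7.
Divisors of 336: 1, 2, 3, 4, 6, 7, 8, 12, 14, 16, 21, 24, 28, 42, 48, 56, 84, 112, 168, 336.
Evaluate successive powers at the divisors of 336:
17^1 ≡ 17 (mod 377)
17^2 ≡ 289 (mod 377)
17^3 ≡ 12 (mod 377)
17^4 ≡ 204 (mod 377)
17^6 ≡ 144 (mod 377)
17^7 ≡ 186 (mod 377)
17^8 ≡ 146 (mod 377)
17^12 ≡ 1 (mod 377) ✓
The order of 17 is 12, so the subgroup it generates has 12 elements.
The index is φ(377) / ord(17) = 336 / 12 = 28.

28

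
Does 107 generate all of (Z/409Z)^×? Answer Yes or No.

Yes

φ(409) = 409 − 1 = 408 = 2^3 · 3 · 17.
Test 107^(408/q) mod 409 for each prime factor q of 408:
107^204 ≡ 408 (mod 409)  [q = 2: ≢ 1 ✓]
107^136 ≡ 355 (mod 409)  [q = 3: ≢ 1 ✓]
107^24 ≡ 150 (mod 409)  [q = 17: ≢ 1 ✓]
Every test exponent gives a nontrivial residue, hence 107 generates the full group.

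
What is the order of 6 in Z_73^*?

By Lagrange's theorem, ord_73(6) divides φ(73) = 73 − 1 = 72 = 2^3 · 3^2.
Divisors of 72: 1, 2, 3, 4, 6, 8, 9, 12, 18, 24, 36, 72.
Evaluate successive powers at the divisors of 72:
6^1 ≡ 6 (mod 73)
6^2 ≡ 36 (mod 73)
6^3 ≡ 70 (mod 73)
6^4 ≡ 55 (mod 73)
6^6 ≡ 9 (mod 73)
6^8 ≡ 32 (mod 73)
6^9 ≡ 46 (mod 73)
6^12 ≡ 8 (mod 73)
6^18 ≡ 72 (mod 73)
6^24 ≡ 64 (mod 73)
6^36 ≡ 1 (mod 73) ✓
Therefore the multiplicative order of 6 modulo 73 is 36.

36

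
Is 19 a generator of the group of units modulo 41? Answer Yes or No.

Yes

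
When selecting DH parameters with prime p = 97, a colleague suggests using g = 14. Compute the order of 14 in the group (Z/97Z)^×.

96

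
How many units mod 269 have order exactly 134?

φ(269) = 269 − 1 = 268 = 2^2 · 67.
Since (Z/269Z)^× is cyclic of order 268, the number of elements of order d is φ(d) when d | 268 and 0 otherwise.
134 = 2 · 67 divides 268, and φ(134) = 66.

66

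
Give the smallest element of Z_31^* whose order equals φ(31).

φ(31) = 31 − 1 = 30 = 2 · 3 · 5.
g is a primitive root iff g^(30/q) ≢ 1 (mod 31) for each prime q ∈ {2, 3, 5}.
g = 2: 2^15 ≡ 1 — hits 1, so not a primitive root.
g = 3: 3^15 ≡ 30; 3^10 ≡ 25; 3^6 ≡ 16 — none is 1, so 3 is a primitive root.
The smallest primitive root modulo 31 is 3.

3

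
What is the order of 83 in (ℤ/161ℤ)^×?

22

Since 83 ∈ (Z/161Z)^×, its order divides φ(161) = φ(7·23) = (7−1)·(23−1) = 6·22 = 132 = 2^2 · 3 · 11.
Divisors of 132: 1, 2, 3, 4, 6, 11, 12, 22, 33, 44, 66, 132.
Check 83^d mod 161 for each divisor in increasing order:
83^1 ≡ 83
83^2 ≡ 127
83^3 ≡ 76
83^4 ≡ 29
83^6 ≡ 141
83^11 ≡ 160
83^12 ≡ 78
83^22 ≡ 1
So ord_161(83) = 22.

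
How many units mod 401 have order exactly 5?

4

φ(401) = 401 − 1 = 400 = 2^4 · 5^2.
In a cyclic group of order 400, there are φ(d) elements of order d for each divisor d of 400, and zero for non-divisors.
5 | 400, and φ(5) = 5 − 1 = 4.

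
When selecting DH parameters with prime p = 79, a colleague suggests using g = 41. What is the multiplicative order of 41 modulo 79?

By Lagrange's theorem, ord_79(41) divides φ(79) = 79 − 1 = 78 = 2 · 3 · 13.
Divisors of 78: 1, 2, 3, 6, 13, 26, 39, 78.
Evaluate successive powers at the divisors of 78:
41^1 ≡ 41
41^2 ≡ 22
41^3 ≡ 33
41^6 ≡ 62
41^13 ≡ 78
41^26 ≡ 1
The smallest such exponent is 26, so the order of 41 is 26.

26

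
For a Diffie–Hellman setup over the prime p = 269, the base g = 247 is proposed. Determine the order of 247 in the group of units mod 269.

Since 247 ∈ (Z/269Z)^×, its order divides φ(269) = 269 − 1 = 268 = 2^2 · 67.
Divisors of 268: 1, 2, 4, 67, 134, 268.
Test each divisor d:
247^1 ≡ 247 (mod 269)
247^2 ≡ 215 (mod 269)
247^4 ≡ 226 (mod 269)
247^67 ≡ 187 (mod 269)
247^134 ≡ 268 (mod 269)
247^268 ≡ 1 (mod 269) ✓
So ord_269(247) = 268.

268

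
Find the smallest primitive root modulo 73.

5

φ(73) = 73 − 1 = 72 = 2^3 · 3^2.
g is a primitive root iff g^(72/q) ≢ 1 (mod 73) for each prime q ∈ {2, 3}.
g = 2: 2^36 ≡ 1 — hits 1, so not a primitive root.
g = 3: 3^36 ≡ 1 — hits 1, so not a primitive root.
g = 4: 4^36 ≡ 1 — hits 1, so not a primitive root.
g = 5: 5^36 ≡ 72; 5^24 ≡ 8 — none is 1, so 5 is a primitive root.
Hence the least primitive root of 73 is 5.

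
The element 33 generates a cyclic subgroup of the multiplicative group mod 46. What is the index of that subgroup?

1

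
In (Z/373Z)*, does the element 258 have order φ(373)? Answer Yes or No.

No

φ(373) = 373 − 1 = 372 = 2^2 · 3 · 31.
It suffices to check that the order of 258 is not a proper divisor of 372: compute 258^(372/q) for q ∈ {2, 3, 31}.
258^186 ≡ 1 (mod 373)  [q = 2: ≡ 1 ✗]
258^124 ≡ 284 (mod 373)  [q = 3: ≢ 1 ✓]
258^12 ≡ 91 (mod 373)  [q = 31: ≢ 1 ✓]
258^186 ≡ 1 shows ord(258) | 186, strictly less than φ(373); not a primitive root.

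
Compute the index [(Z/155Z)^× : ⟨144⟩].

Since 144 ∈ (Z/155Z)^×, its order divides φ(155) = φ(5·31) = (5−1)·(31−1) = 4·30 = 120 = 2^3 · 3 · 5.
Divisors of 120: 1, 2, 3, 4, 5, 6, 8, 10, 12, 15, 20, 24, 30, 40, 60, 120.
Check 144^d mod 155 for each divisor in increasing order:
144^1 ≡ 144 (mod 155)
144^2 ≡ 121 (mod 155)
144^3 ≡ 64 (mod 155)
144^4 ≡ 71 (mod 155)
144^5 ≡ 149 (mod 155)
144^6 ≡ 66 (mod 155)
144^8 ≡ 81 (mod 155)
144^10 ≡ 36 (mod 155)
144^12 ≡ 16 (mod 155)
144^15 ≡ 94 (mod 155)
144^20 ≡ 56 (mod 155)
144^24 ≡ 101 (mod 155)
144^30 ≡ 1 (mod 155) ✓
Thus |⟨144⟩| = ord(144) = 30.
[(Z/155Z)^× : ⟨144⟩] = 120/30 = 4.

4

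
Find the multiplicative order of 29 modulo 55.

By Lagrange's theorem, ord_55(29) divides φ(55) = φ(5·11) = (5−1)·(11−1) = 4·10 = 40 = 2^3 · 5.
Divisors of 40: 1, 2, 4, 5, 8, 10, 20, 40.
Compute 29^d (mod 55) for the divisors d until we hit 1:
29^1 ≡ 29
29^2 ≡ 16
29^4 ≡ 36
29^5 ≡ 54
29^8 ≡ 31
29^10 ≡ 1
So ord_55(29) = 10.

10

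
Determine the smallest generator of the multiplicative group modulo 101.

2

φ(101) = 101 − 1 = 100 = 2^2 · 5^2.
Test candidates g = 2, 3, … against the prime factors q ∈ {2, 5} of φ(101): g is a generator iff g^(100/q) ≢ 1 for every such q.
g = 2: 2^50 ≡ 100; 2^20 ≡ 95 — none is 1, so 2 is a primitive root.
So 2 is the smallest generator of (Z/101Z)^×.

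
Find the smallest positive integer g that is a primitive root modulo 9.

2

φ(9) = φ(3^2) = 3·(3−1) = 6 = 2 · 3.
Test candidates g = 2, 3, … against the prime factors q ∈ {2, 3} of φ(9): g is a generator iff g^(6/q) ≢ 1 for every such q.
g = 2: 2^3 ≡ 8; 2^2 ≡ 4 — none is 1, so 2 is a primitive root.
Hence the least primitive root of 9 is 2.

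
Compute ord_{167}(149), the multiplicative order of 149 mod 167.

166

ord(149) | φ(167) = 167 − 1 = 166 = 2 · 83.
Divisors of 166: 1, 2, 83, 166.
Test each divisor d:
149^1 ≡ 149
149^2 ≡ 157
149^83 ≡ 166
149^166 ≡ 1
The smallest such exponent is 166, so the order of 149 is 166.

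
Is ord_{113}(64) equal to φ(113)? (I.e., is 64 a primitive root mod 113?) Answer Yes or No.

φ(113) = 113 − 1 = 112 = 2^4 · 7.
64 is a primitive root mod 113 iff 64^(φ(113)/q) ≢ 1 for every prime q | φ(113), i.e. q ∈ {2, 7}.
64^56 ≡ 1 (mod 113)  [q = 2: ≡ 1 ✗]
64^16 ≡ 28 (mod 113)  [q = 7: ≢ 1 ✓]
Since 64^56 ≡ 1, the order of 64 divides 56 < 112, so 64 is not a primitive root.

No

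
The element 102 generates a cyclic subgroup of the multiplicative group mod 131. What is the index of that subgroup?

2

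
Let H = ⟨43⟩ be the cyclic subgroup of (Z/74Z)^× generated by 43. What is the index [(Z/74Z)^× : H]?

9

ord(43) | φ(74) = φ(2)·φ(37) = 1·36 = 36 = 2^2 · 3^2.
Divisors of 36: 1, 2, 3, 4, 6, 9, 12, 18, 36.
Check 43^d mod 74 for each divisor in increasing order:
43^1 ≡ 43
43^2 ≡ 73
43^3 ≡ 31
43^4 ≡ 1
So ord_74(43) = 4, hence |⟨43⟩| = 4.
[(Z/74Z)^× : ⟨43⟩] = 36/4 = 9.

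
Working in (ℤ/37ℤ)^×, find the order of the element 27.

The order of 27 must divide φ(37) = 37 − 1 = 36 = 2^2 · 3^2.
Divisors of 36: 1, 2, 3, 4, 6, 9, 12, 18, 36.
Check 27^d mod 37 for each divisor in increasing order:
27^1 ≡ 27 (mod 37)
27^2 ≡ 26 (mod 37)
27^3 ≡ 36 (mod 37)
27^4 ≡ 10 (mod 37)
27^6 ≡ 1 (mod 37) ✓
So ord_37(27) = 6.

6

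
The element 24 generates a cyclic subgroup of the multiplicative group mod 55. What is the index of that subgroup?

The order of 24 must divide φ(55) = φ(5·11) = (5−1)·(11−1) = 4·10 = 40 = 2^3 · 5.
Divisors of 40: 1, 2, 4, 5, 8, 10, 20, 40.
Evaluate successive powers at the divisors of 40:
24^1 ≡ 24 (mod 55)
24^2 ≡ 26 (mod 55)
24^4 ≡ 16 (mod 55)
24^5 ≡ 54 (mod 55)
24^8 ≡ 36 (mod 55)
24^10 ≡ 1 (mod 55) ✓
Thus |⟨24⟩| = ord(24) = 10.
[(Z/55Z)^× : ⟨24⟩] = 40/10 = 4.

4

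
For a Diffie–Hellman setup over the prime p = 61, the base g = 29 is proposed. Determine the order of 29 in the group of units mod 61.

The order of 29 must divide φ(61) = 61 − 1 = 60 = 2^2 · 3 · 5.
Divisors of 60: 1, 2, 3, 4, 5, 6, 10, 12, 15, 20, 30, 60.
Test each divisor d:
29^1 ≡ 29
29^2 ≡ 48
29^3 ≡ 50
29^4 ≡ 47
29^5 ≡ 21
29^6 ≡ 60
29^10 ≡ 14
29^12 ≡ 1
Hence ord(29) = 12.

12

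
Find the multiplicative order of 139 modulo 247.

9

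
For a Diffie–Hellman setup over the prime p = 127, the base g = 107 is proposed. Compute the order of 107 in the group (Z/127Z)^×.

3

The order of 107 must divide φ(127) = 127 − 1 = 126 = 2 · 3^2 · 7.
Divisors of 126: 1, 2, 3, 6, 7, 9, 14, 18, 21, 42, 63, 126.
Compute 107^d (mod 127) for the divisors d until we hit 1:
107^1 ≡ 107
107^2 ≡ 19
107^3 ≡ 1
The smallest such exponent is 3, so the order of 107 is 3.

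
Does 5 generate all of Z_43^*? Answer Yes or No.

φ(43) = 43 − 1 = 42 = 2 · 3 · 7.
Test 5^(42/q) mod 43 for each prime factor q of 42:
5^21 ≡ 42 (mod 43)  [q = 2: ≢ 1 ✓]
5^14 ≡ 36 (mod 43)  [q = 3: ≢ 1 ✓]
5^6 ≡ 16 (mod 43)  [q = 7: ≢ 1 ✓]
All checks pass, so 5 has order 42 and is a primitive root modulo 43.

Yes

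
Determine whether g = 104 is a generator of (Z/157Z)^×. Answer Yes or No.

φ(157) = 157 − 1 = 156 = 2^2 · 3 · 13.
It suffices to check that the order of 104 is not a proper divisor of 156: compute 104^(156/q) for q ∈ {2, 3, 13}.
104^78 ≡ 156 (mod 157)  [q = 2: ≢ 1 ✓]
104^52 ≡ 144 (mod 157)  [q = 3: ≢ 1 ✓]
104^12 ≡ 75 (mod 157)  [q = 13: ≢ 1 ✓]
None equal 1, so ord_157(104) = 156: 104 is a primitive root.

Yes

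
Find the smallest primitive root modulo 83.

2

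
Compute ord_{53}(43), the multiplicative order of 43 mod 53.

26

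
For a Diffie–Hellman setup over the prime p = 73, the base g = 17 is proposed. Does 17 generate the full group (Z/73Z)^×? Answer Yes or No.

φ(73) = 73 − 1 = 72 = 2^3 · 3^2.
An element g generates (Z/73Z)^× iff g^(72/q) ≢ 1 (mod 73) for each prime q ∈ {2, 3}.
17^36 ≡ 72 (mod 73)  [q = 2: ≢ 1 ✓]
17^24 ≡ 1 (mod 73)  [q = 3: ≡ 1 ✗]
17^24 ≡ 1 shows ord(17) | 24, strictly less than φ(73); not a primitive root.

No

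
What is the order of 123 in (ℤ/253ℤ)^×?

The order of 123 must divide φ(253) = φ(11·23) = (11−1)·(23−1) = 10·22 = 220 = 2^2 · 5 · 11.
Divisors of 220: 1, 2, 4, 5, 10, 11, 20, 22, 44, 55, 110, 220.
Evaluate successive powers at the divisors of 220:
123^1 ≡ 123
123^2 ≡ 202
123^4 ≡ 71
123^5 ≡ 131
123^10 ≡ 210
123^11 ≡ 24
123^20 ≡ 78
123^22 ≡ 70
123^44 ≡ 93
123^55 ≡ 208
123^110 ≡ 1
Therefore the multiplicative order of 123 modulo 253 is 110.

110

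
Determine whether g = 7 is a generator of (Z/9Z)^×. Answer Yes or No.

No

φ(9) = φ(3^2) = 3·(3−1) = 6 = 2 · 3.
7 is a primitive root mod 9 iff 7^(φ(9)/q) ≢ 1 for every prime q | φ(9), i.e. q ∈ {2, 3}.
7^3 ≡ 1 (mod 9)  [q = 2: ≡ 1 ✗]
7^2 ≡ 4 (mod 9)  [q = 3: ≢ 1 ✓]
The check at q = 2 fails, so 7 generates a proper subgroup.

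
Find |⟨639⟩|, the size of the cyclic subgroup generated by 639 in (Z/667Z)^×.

ord(639) | φ(667) = φ(23·29) = (23−1)·(29−1) = 22·28 = 616 = 2^3 · 7 · 11.
Divisors of 616: 1, 2, 4, 7, 8, 11, 14, 22, 28, 44, 56, 77, 88, 154, 308, 616.
Test each divisor d:
639^1 ≡ 639 (mod 667)
639^2 ≡ 117 (mod 667)
639^4 ≡ 349 (mod 667)
639^7 ≡ 581 (mod 667)
639^8 ≡ 407 (mod 667)
639^11 ≡ 1 (mod 667) ✓
Therefore the multiplicative order of 639 modulo 667 is 11.

11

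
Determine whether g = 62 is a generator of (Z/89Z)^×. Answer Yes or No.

Yes

φ(89) = 89 − 1 = 88 = 2^3 · 11.
An element g generates (Z/89Z)^× iff g^(88/q) ≢ 1 (mod 89) for each prime q ∈ {2, 11}.
62^44 ≡ 88 (mod 89)  [q = 2: ≢ 1 ✓]
62^8 ≡ 39 (mod 89)  [q = 11: ≢ 1 ✓]
All checks pass, so 62 has order 88 and is a primitive root modulo 89.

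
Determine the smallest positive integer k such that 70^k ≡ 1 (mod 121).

55

ord(70) | φ(121) = φ(11^2) = 11·(11−1) = 110 = 2 · 5 · 11.
Divisors of 110: 1, 2, 5, 10, 11, 22, 55, 110.
Test each divisor d:
70^1 ≡ 70 (mod 121)
70^2 ≡ 60 (mod 121)
70^5 ≡ 78 (mod 121)
70^10 ≡ 34 (mod 121)
70^11 ≡ 81 (mod 121)
70^22 ≡ 27 (mod 121)
70^55 ≡ 1 (mod 121) ✓
The smallest such exponent is 55, so the order of 70 is 55.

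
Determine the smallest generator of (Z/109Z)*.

6

φ(109) = 109 − 1 = 108 = 2^2 · 3^3.
g is a primitive root iff g^(108/q) ≢ 1 (mod 109) for each prime q ∈ {2, 3}.
g = 2: 2^54 ≡ 108; 2^36 ≡ 1 — hits 1, so not a primitive root.
g = 3: 3^54 ≡ 1 — hits 1, so not a primitive root.
g = 4: 4^54 ≡ 1 — hits 1, so not a primitive root.
g = 5: 5^54 ≡ 1 — hits 1, so not a primitive root.
g = 6: 6^54 ≡ 108; 6^36 ≡ 63 — none is 1, so 6 is a primitive root.
So 6 is the smallest generator of (Z/109Z)^×.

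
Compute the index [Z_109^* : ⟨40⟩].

By Lagrange's theorem, ord_109(40) divides φ(109) = 109 − 1 = 108 = 2^2 · 3^3.
Divisors of 108: 1, 2, 3, 4, 6, 9, 12, 18, 27, 36, 54, 108.
Test each divisor d:
40^1 ≡ 40
40^2 ≡ 74
40^3 ≡ 17
40^4 ≡ 26
40^6 ≡ 71
40^9 ≡ 8
40^12 ≡ 27
40^18 ≡ 64
40^27 ≡ 76
40^36 ≡ 63
40^54 ≡ 108
40^108 ≡ 1
So ord_109(40) = 108, hence |⟨40⟩| = 108.
[(Z/109Z)^× : ⟨40⟩] = 108/108 = 1.

1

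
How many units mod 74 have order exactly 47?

0

φ(74) = φ(2)·φ(37) = 1·36 = 36 = 2^2 · 3^2.
Since (Z/74Z)^× is cyclic of order 36, the number of elements of order d is φ(d) when d | 36 and 0 otherwise.
Since 47 ∤ 36, the count is 0.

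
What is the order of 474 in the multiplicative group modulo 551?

28

The order of 474 must divide φ(551) = φ(19·29) = (19−1)·(29−1) = 18·28 = 504 = 2^3 · 3^2 · 7.
Divisors of 504: 1, 2, 3, 4, 6, 7, 8, 9, 12, 14, 18, 21, 24, 28, 36, 42, 56, 63, 72, 84, 126, 168, 252, 504.
Evaluate successive powers at the divisors of 504:
474^1 ≡ 474 (mod 551)
474^2 ≡ 419 (mod 551)
474^3 ≡ 246 (mod 551)
474^4 ≡ 343 (mod 551)
474^6 ≡ 457 (mod 551)
474^7 ≡ 75 (mod 551)
474^8 ≡ 286 (mod 551)
474^9 ≡ 18 (mod 551)
474^12 ≡ 20 (mod 551)
474^14 ≡ 115 (mod 551)
474^18 ≡ 324 (mod 551)
474^21 ≡ 360 (mod 551)
474^24 ≡ 400 (mod 551)
474^28 ≡ 1 (mod 551) ✓
The smallest such exponent is 28, so the order of 474 is 28.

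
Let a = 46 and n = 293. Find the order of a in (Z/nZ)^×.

By Lagrange's theorem, ord_293(46) divides φ(293) = 293 − 1 = 292 = 2^2 · 73.
Divisors of 292: 1, 2, 4, 73, 146, 292.
Test each divisor d:
46^1 ≡ 46 (mod 293)
46^2 ≡ 65 (mod 293)
46^4 ≡ 123 (mod 293)
46^73 ≡ 1 (mod 293) ✓
Hence ord(46) = 73.

73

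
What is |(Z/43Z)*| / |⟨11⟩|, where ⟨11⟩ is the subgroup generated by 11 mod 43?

Since 11 ∈ (Z/43Z)^×, its order divides φ(43) = 43 − 1 = 42 = 2 · 3 · 7.
Divisors of 42: 1, 2, 3, 6, 7, 14, 21, 42.
Test each divisor d:
11^1 ≡ 11
11^2 ≡ 35
11^3 ≡ 41
11^6 ≡ 4
11^7 ≡ 1
So ord_43(11) = 7, hence |⟨11⟩| = 7.
[(Z/43Z)^× : ⟨11⟩] = 42/7 = 6.

6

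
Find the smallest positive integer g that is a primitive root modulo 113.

φ(113) = 113 − 1 = 112 = 2^4 · 7.
g is a primitive root iff g^(112/q) ≢ 1 (mod 113) for each prime q ∈ {2, 7}.
g = 2: 2^56 ≡ 1 — hits 1, so not a primitive root.
g = 3: 3^56 ≡ 112; 3^16 ≡ 49 — none is 1, so 3 is a primitive root.
Hence the least primitive root of 113 is 3.

3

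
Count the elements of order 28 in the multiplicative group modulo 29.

φ(29) = 29 − 1 = 28 = 2^2 · 7.
Since (Z/29Z)^× is cyclic of order 28, the number of elements of order d is φ(d) when d | 28 and 0 otherwise.
28 = 2^2 · 7 divides 28, and φ(28) = 12.

12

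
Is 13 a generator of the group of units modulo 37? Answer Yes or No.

Yes

φ(37) = 37 − 1 = 36 = 2^2 · 3^2.
13 is a primitive root mod 37 iff 13^(φ(37)/q) ≢ 1 for every prime q | φ(37), i.e. q ∈ {2, 3}.
13^18 ≡ 36 (mod 37)  [q = 2: ≢ 1 ✓]
13^12 ≡ 10 (mod 37)  [q = 3: ≢ 1 ✓]
None equal 1, so ord_37(13) = 36: 13 is a primitive root.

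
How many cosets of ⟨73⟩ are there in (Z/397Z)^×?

4

The order of 73 must divide φ(397) = 397 − 1 = 396 = 2^2 · 3^2 · 11.
Divisors of 396: 1, 2, 3, 4, 6, 9, 11, 12, 18, 22, 33, 36, 44, 66, 99, 132, 198, 396.
Evaluate successive powers at the divisors of 396:
73^1 ≡ 73 (mod 397)
73^2 ≡ 168 (mod 397)
73^3 ≡ 354 (mod 397)
73^4 ≡ 37 (mod 397)
73^6 ≡ 261 (mod 397)
73^9 ≡ 290 (mod 397)
73^11 ≡ 286 (mod 397)
73^12 ≡ 234 (mod 397)
73^18 ≡ 333 (mod 397)
73^22 ≡ 14 (mod 397)
73^33 ≡ 34 (mod 397)
73^36 ≡ 126 (mod 397)
73^44 ≡ 196 (mod 397)
73^66 ≡ 362 (mod 397)
73^99 ≡ 1 (mod 397) ✓
Thus |⟨73⟩| = ord(73) = 99.
[(Z/397Z)^× : ⟨73⟩] = 396/99 = 4.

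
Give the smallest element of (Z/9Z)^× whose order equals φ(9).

2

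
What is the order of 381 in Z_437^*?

Since 381 ∈ (Z/437Z)^×, its order divides φ(437) = φ(19·23) = (19−1)·(23−1) = 18·22 = 396 = 2^2 · 3^2 · 11.
Divisors of 396: 1, 2, 3, 4, 6, 9, 11, 12, 18, 22, 33, 36, 44, 66, 99, 132, 198, 396.
Check 381^d mod 437 for each divisor in increasing order:
381^1 ≡ 381 (mod 437)
381^2 ≡ 77 (mod 437)
381^3 ≡ 58 (mod 437)
381^4 ≡ 248 (mod 437)
381^6 ≡ 305 (mod 437)
381^9 ≡ 210 (mod 437)
381^11 ≡ 1 (mod 437) ✓
Therefore the multiplicative order of 381 modulo 437 is 11.

11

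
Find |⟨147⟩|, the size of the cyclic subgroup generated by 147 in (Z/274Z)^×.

Since 147 ∈ (Z/274Z)^×, its order divides φ(274) = φ(2)·φ(137) = 1·136 = 136 = 2^3 · 17.
Divisors of 136: 1, 2, 4, 8, 17, 34, 68, 136.
Check 147^d mod 274 for each divisor in increasing order:
147^1 ≡ 147 (mod 274)
147^2 ≡ 237 (mod 274)
147^4 ≡ 273 (mod 274)
147^8 ≡ 1 (mod 274) ✓
So ord_274(147) = 8.

8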